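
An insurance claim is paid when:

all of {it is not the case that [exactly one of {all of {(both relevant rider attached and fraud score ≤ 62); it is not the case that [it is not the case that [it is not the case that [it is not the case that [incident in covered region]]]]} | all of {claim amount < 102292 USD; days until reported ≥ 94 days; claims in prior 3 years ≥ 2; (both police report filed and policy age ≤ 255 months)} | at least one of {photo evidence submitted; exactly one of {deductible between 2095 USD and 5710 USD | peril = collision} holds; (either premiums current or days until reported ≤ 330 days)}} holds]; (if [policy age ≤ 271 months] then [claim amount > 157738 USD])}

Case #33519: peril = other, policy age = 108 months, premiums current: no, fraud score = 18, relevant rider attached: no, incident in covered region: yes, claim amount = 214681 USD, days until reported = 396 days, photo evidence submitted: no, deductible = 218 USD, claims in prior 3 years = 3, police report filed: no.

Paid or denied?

Paid

Atomic conditions:
  relevant rider attached: no → false
  fraud score ≤ 62: 18 ≤ 62 is true
  incident in covered region: yes → true
  claim amount < 102292 USD: 214681 < 102292 is false
  days until reported ≥ 94 days: 396 ≥ 94 is true
  claims in prior 3 years ≥ 2: 3 ≥ 2 is true
  police report filed: no → false
  policy age ≤ 255 months: 108 ≤ 255 is true
  photo evidence submitted: no → false
  deductible between 2095 USD and 5710 USD: 218 in [2095, 5710] is false
  peril = collision: other == collision is false
  premiums current: no → false
  days until reported ≤ 330 days: 396 ≤ 330 is false
  policy age ≤ 271 months: 108 ≤ 271 is true
  claim amount > 157738 USD: 214681 > 157738 is true
Combine:
[1.1.1.1] false AND true = false
[1.1.1.2.1.1.1] NOT true = false
[1.1.1.2.1.1] NOT false = true
[1.1.1.2.1] NOT true = false
[1.1.1.2] NOT false = true
[1.1.1] false AND true = false
[1.1.2.4] false AND true = false
[1.1.2] false AND true AND true AND false = false
[1.1.3.2] exactly-one(false, false) = false
[1.1.3.3] false OR false = false
[1.1.3] false OR false OR false = false
[1.1] exactly-one(false, false, false) = false
[1] NOT false = true
[2] true → true = true
[root] true AND true = true
Overall: true → paid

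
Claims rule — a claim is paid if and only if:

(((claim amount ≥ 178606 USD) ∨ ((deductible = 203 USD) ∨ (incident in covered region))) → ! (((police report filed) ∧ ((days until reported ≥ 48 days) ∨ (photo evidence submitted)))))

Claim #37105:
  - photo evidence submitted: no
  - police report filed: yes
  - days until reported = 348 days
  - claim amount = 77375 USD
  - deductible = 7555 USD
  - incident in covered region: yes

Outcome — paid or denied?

Atomic conditions:
  claim amount ≥ 178606 USD: 77375 ≥ 178606 is false
  deductible = 203 USD: 7555 == 203 is false
  incident in covered region: yes → true
  police report filed: yes → true
  days until reported ≥ 48 days: 348 ≥ 48 is true
  photo evidence submitted: no → false
Combine:
[1.2] false OR true = true
[1] false OR true = true
[2.1.2] true OR false = true
[2.1] true AND true = true
[2] NOT true = false
[root] true → false = false
Overall: false → denied

Denied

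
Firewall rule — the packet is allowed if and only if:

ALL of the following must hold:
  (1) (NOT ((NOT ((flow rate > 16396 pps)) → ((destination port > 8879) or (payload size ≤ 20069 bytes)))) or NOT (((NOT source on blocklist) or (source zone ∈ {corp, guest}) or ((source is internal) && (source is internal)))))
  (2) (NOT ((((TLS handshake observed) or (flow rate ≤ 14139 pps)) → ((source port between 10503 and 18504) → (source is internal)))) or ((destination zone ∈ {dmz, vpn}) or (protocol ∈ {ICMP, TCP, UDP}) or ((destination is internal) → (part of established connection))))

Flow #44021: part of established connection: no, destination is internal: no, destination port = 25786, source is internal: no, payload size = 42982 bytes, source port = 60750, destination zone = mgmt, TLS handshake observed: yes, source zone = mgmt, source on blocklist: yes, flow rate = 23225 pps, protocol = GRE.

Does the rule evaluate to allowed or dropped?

Allowed

Atomic conditions:
  flow rate > 16396 pps: 23225 > 16396 is true
  destination port > 8879: 25786 > 8879 is true
  payload size ≤ 20069 bytes: 42982 ≤ 20069 is false
  NOT source on blocklist: yes → false
  source zone ∈ {corp, guest}: mgmt is not in the set → false
  source is internal: no → false
  TLS handshake observed: yes → true
  flow rate ≤ 14139 pps: 23225 ≤ 14139 is false
  source port between 10503 and 18504: 60750 in [10503, 18504] is false
  destination zone ∈ {dmz, vpn}: mgmt is not in the set → false
  protocol ∈ {ICMP, TCP, UDP}: GRE is not in the set → false
  destination is internal: no → false
  part of established connection: no → false
Combine:
[1.1.1.1] NOT true = false
[1.1.1.2] true OR false = true
[1.1.1] false → true (antecedent false ⇒ implication holds) = true
[1.1] NOT true = false
[1.2.1.3] false AND false = false
[1.2.1] false OR false OR false = false
[1.2] NOT false = true
[1] false OR true = true
[2.1.1.1] true OR false = true
[2.1.1.2] false → false (antecedent false ⇒ implication holds) = true
[2.1.1] true → true = true
[2.1] NOT true = false
[2.2.3] false → false (antecedent false ⇒ implication holds) = true
[2.2] false OR false OR true = true
[2] false OR true = true
[root] true AND true = true
Overall: true → allowed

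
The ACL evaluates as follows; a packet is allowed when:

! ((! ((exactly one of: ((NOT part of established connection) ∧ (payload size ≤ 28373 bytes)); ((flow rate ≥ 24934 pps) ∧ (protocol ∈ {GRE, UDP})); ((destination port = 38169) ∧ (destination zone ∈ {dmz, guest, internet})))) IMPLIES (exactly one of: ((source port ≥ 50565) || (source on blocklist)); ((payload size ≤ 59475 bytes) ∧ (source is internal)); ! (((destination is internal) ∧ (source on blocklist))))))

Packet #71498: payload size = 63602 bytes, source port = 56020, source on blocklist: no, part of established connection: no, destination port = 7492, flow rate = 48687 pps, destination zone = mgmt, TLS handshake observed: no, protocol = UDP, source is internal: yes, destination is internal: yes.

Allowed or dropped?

Atomic conditions:
  NOT part of established connection: no → true
  payload size ≤ 28373 bytes: 63602 ≤ 28373 is false
  flow rate ≥ 24934 pps: 48687 ≥ 24934 is true
  protocol ∈ {GRE, UDP}: UDP is in the set → true
  destination port = 38169: 7492 == 38169 is false
  destination zone ∈ {dmz, guest, internet}: mgmt is not in the set → false
  source port ≥ 50565: 56020 ≥ 50565 is true
  source on blocklist: no → false
  payload size ≤ 59475 bytes: 63602 ≤ 59475 is false
  source is internal: yes → true
  destination is internal: yes → true
Combine:
[1.1.1.1] true AND false = false
[1.1.1.2] true AND true = true
[1.1.1.3] false AND false = false
[1.1.1] exactly-one(false, true, false) = true
[1.1] NOT true = false
[1.2.1] true OR false = true
[1.2.2] false AND true = false
[1.2.3.1] true AND false = false
[1.2.3] NOT false = true
[1.2] exactly-one(true, false, true) = false
[1] false → false (antecedent false ⇒ implication holds) = true
[root] NOT true = false
Overall: false → dropped

Dropped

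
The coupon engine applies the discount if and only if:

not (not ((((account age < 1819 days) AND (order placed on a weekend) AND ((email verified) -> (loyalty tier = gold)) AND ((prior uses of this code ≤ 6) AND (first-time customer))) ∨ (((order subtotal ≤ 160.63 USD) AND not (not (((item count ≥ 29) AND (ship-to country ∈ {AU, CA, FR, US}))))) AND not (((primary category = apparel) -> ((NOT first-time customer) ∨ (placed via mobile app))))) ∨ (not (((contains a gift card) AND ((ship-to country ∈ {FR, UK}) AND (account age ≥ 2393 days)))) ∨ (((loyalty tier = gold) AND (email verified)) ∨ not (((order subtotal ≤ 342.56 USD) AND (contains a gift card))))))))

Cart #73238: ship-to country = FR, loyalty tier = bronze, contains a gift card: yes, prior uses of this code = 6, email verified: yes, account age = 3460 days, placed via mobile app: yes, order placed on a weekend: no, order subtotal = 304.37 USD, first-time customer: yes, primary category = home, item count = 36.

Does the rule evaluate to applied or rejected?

Rejected

Atomic conditions:
  account age < 1819 days: 3460 < 1819 is false
  order placed on a weekend: no → false
  email verified: yes → true
  loyalty tier = gold: bronze == gold is false
  prior uses of this code ≤ 6: 6 ≤ 6 is true
  first-time customer: yes → true
  order subtotal ≤ 160.63 USD: 304.37 ≤ 160.63 is false
  item count ≥ 29: 36 ≥ 29 is true
  ship-to country ∈ {AU, CA, FR, US}: FR is in the set → true
  primary category = apparel: home == apparel is false
  NOT first-time customer: yes → false
  placed via mobile app: yes → true
  contains a gift card: yes → true
  ship-to country ∈ {FR, UK}: FR is in the set → true
  account age ≥ 2393 days: 3460 ≥ 2393 is true
  order subtotal ≤ 342.56 USD: 304.37 ≤ 342.56 is true
Combine:
[1.1.1.3] true → false = false
[1.1.1.4] true AND true = true
[1.1.1] false AND false AND false AND true = false
[1.1.2.1.2.1.1] true AND true = true
[1.1.2.1.2.1] NOT true = false
[1.1.2.1.2] NOT false = true
[1.1.2.1] false AND true = false
[1.1.2.2.1.2] false OR true = true
[1.1.2.2.1] false → true (antecedent false ⇒ implication holds) = true
[1.1.2.2] NOT true = false
[1.1.2] false AND false = false
[1.1.3.1.1.2] true AND true = true
[1.1.3.1.1] true AND true = true
[1.1.3.1] NOT true = false
[1.1.3.2.1] false AND true = false
[1.1.3.2.2.1] true AND true = true
[1.1.3.2.2] NOT true = false
[1.1.3.2] false OR false = false
[1.1.3] false OR false = false
[1.1] false OR false OR false = false
[1] NOT false = true
[root] NOT true = false
Overall: false → rejected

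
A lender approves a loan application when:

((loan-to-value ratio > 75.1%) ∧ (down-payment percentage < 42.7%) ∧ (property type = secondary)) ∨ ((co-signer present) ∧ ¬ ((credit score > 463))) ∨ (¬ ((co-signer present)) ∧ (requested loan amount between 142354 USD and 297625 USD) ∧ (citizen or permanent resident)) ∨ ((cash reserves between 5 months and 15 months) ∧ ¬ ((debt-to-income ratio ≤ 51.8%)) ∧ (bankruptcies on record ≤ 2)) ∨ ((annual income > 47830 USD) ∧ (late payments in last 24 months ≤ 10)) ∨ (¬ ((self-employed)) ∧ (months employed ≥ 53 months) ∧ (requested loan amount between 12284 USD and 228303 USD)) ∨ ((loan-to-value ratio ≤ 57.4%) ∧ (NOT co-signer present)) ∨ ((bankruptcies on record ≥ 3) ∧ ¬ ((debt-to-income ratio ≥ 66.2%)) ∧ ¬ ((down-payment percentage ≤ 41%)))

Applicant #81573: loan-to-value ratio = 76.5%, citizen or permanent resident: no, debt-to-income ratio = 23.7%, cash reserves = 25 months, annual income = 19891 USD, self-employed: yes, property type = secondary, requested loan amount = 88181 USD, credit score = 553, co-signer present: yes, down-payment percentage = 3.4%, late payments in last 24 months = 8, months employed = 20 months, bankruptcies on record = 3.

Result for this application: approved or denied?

Atomic conditions:
  loan-to-value ratio > 75.1%: 76.5 > 75.1 is true
  down-payment percentage < 42.7%: 3.4 < 42.7 is true
  property type = secondary: secondary == secondary is true
  co-signer present: yes → true
  credit score > 463: 553 > 463 is true
  requested loan amount between 142354 USD and 297625 USD: 88181 in [142354, 297625] is false
  citizen or permanent resident: no → false
  cash reserves between 5 months and 15 months: 25 in [5, 15] is false
  debt-to-income ratio ≤ 51.8%: 23.7 ≤ 51.8 is true
  bankruptcies on record ≤ 2: 3 ≤ 2 is false
  annual income > 47830 USD: 19891 > 47830 is false
  late payments in last 24 months ≤ 10: 8 ≤ 10 is true
  self-employed: yes → true
  months employed ≥ 53 months: 20 ≥ 53 is false
  requested loan amount between 12284 USD and 228303 USD: 88181 in [12284, 228303] is true
  loan-to-value ratio ≤ 57.4%: 76.5 ≤ 57.4 is false
  NOT co-signer present: yes → false
  bankruptcies on record ≥ 3: 3 ≥ 3 is true
  debt-to-income ratio ≥ 66.2%: 23.7 ≥ 66.2 is false
  down-payment percentage ≤ 41%: 3.4 ≤ 41 is true
Combine:
[1] true AND true AND true = true
[2.2] NOT true = false
[2] true AND false = false
[3.1] NOT true = false
[3] false AND false AND false = false
[4.2] NOT true = false
[4] false AND false AND false = false
[5] false AND true = false
[6.1] NOT true = false
[6] false AND false AND true = false
[7] false AND false = false
[8.2] NOT false = true
[8.3] NOT true = false
[8] true AND true AND false = false
[root] true OR false OR false OR false OR false OR false OR false OR false = true
Overall: true → approved

Approved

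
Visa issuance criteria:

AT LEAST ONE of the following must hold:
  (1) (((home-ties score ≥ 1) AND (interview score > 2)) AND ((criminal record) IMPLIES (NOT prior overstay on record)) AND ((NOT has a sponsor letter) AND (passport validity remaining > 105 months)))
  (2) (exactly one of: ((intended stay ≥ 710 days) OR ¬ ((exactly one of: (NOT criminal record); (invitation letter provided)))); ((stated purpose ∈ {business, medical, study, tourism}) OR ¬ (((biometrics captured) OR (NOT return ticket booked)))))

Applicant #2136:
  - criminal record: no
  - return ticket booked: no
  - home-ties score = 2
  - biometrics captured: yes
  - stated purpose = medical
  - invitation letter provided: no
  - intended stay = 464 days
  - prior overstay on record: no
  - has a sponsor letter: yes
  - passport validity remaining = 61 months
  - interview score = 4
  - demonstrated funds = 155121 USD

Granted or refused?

Granted

Atomic conditions:
  home-ties score ≥ 1: 2 ≥ 1 is true
  interview score > 2: 4 > 2 is true
  criminal record: no → false
  NOT prior overstay on record: no → true
  NOT has a sponsor letter: yes → false
  passport validity remaining > 105 months: 61 > 105 is false
  intended stay ≥ 710 days: 464 ≥ 710 is false
  NOT criminal record: no → true
  invitation letter provided: no → false
  stated purpose ∈ {business, medical, study, tourism}: medical is in the set → true
  biometrics captured: yes → true
  NOT return ticket booked: no → true
Combine:
[1.1] true AND true = true
[1.2] false → true (antecedent false ⇒ implication holds) = true
[1.3] false AND false = false
[1] true AND true AND false = false
[2.1.2.1] exactly-one(true, false) = true
[2.1.2] NOT true = false
[2.1] false OR false = false
[2.2.2.1] true OR true = true
[2.2.2] NOT true = false
[2.2] true OR false = true
[2] exactly-one(false, true) = true
[root] false OR true = true
Overall: true → granted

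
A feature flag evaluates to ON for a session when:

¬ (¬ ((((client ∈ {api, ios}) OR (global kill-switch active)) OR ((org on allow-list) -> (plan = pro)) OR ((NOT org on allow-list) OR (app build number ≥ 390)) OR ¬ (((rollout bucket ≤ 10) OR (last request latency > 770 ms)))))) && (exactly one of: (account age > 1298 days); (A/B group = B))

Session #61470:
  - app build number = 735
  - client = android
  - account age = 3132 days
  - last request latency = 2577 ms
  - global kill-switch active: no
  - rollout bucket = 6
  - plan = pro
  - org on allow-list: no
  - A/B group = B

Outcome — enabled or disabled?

Disabled

Atomic conditions:
  client ∈ {api, ios}: android is not in the set → false
  global kill-switch active: no → false
  org on allow-list: no → false
  plan = pro: pro == pro is true
  NOT org on allow-list: no → true
  app build number ≥ 390: 735 ≥ 390 is true
  rollout bucket ≤ 10: 6 ≤ 10 is true
  last request latency > 770 ms: 2577 > 770 is true
  account age > 1298 days: 3132 > 1298 is true
  A/B group = B: B == B is true
Combine:
[1.1.1.1] false OR false = false
[1.1.1.2] false → true (antecedent false ⇒ implication holds) = true
[1.1.1.3] true OR true = true
[1.1.1.4.1] true OR true = true
[1.1.1.4] NOT true = false
[1.1.1] false OR true OR true OR false = true
[1.1] NOT true = false
[1] NOT false = true
[2] exactly-one(true, true) = false
[root] true AND false = false
Overall: false → disabled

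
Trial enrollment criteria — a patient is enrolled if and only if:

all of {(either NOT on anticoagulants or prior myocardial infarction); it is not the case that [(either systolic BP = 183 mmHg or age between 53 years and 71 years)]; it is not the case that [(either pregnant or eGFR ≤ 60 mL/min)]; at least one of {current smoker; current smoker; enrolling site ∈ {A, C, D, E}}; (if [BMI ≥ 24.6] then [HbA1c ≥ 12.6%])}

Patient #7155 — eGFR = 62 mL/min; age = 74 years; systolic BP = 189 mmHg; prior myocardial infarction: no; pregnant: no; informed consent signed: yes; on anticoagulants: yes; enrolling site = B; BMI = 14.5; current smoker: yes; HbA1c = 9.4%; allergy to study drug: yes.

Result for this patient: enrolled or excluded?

Excluded

Atomic conditions:
  NOT on anticoagulants: yes → false
  prior myocardial infarction: no → false
  systolic BP = 183 mmHg: 189 == 183 is false
  age between 53 years and 71 years: 74 in [53, 71] is false
  pregnant: no → false
  eGFR ≤ 60 mL/min: 62 ≤ 60 is false
  current smoker: yes → true
  enrolling site ∈ {A, C, D, E}: B is not in the set → false
  BMI ≥ 24.6: 14.5 ≥ 24.6 is false
  HbA1c ≥ 12.6%: 9.4 ≥ 12.6 is false
Combine:
[1] false OR false = false
[2.1] false OR false = false
[2] NOT false = true
[3.1] false OR false = false
[3] NOT false = true
[4] true OR true OR false = true
[5] false → false (antecedent false ⇒ implication holds) = true
[root] false AND true AND true AND true AND true = false
Overall: false → excluded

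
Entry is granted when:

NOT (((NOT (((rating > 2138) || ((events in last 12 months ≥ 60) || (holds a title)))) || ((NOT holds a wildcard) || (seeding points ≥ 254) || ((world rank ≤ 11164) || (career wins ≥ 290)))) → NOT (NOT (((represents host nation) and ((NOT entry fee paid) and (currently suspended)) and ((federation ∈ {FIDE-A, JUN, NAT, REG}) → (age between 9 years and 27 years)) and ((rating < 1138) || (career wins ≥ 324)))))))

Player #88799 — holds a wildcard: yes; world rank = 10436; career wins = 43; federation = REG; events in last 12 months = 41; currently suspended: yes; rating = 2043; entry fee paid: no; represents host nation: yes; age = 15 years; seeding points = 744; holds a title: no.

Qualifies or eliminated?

Atomic conditions:
  rating > 2138: 2043 > 2138 is false
  events in last 12 months ≥ 60: 41 ≥ 60 is false
  holds a title: no → false
  NOT holds a wildcard: yes → false
  seeding points ≥ 254: 744 ≥ 254 is true
  world rank ≤ 11164: 10436 ≤ 11164 is true
  career wins ≥ 290: 43 ≥ 290 is false
  represents host nation: yes → true
  NOT entry fee paid: no → true
  currently suspended: yes → true
  federation ∈ {FIDE-A, JUN, NAT, REG}: REG is in the set → true
  age between 9 years and 27 years: 15 in [9, 27] is true
  rating < 1138: 2043 < 1138 is false
  career wins ≥ 324: 43 ≥ 324 is false
Combine:
[1.1.1.1.2] false OR false = false
[1.1.1.1] false OR false = false
[1.1.1] NOT false = true
[1.1.2.3] true OR false = true
[1.1.2] false OR true OR true = true
[1.1] true OR true = true
[1.2.1.1.2] true AND true = true
[1.2.1.1.3] true → true = true
[1.2.1.1.4] false OR false = false
[1.2.1.1] true AND true AND true AND false = false
[1.2.1] NOT false = true
[1.2] NOT true = false
[1] true → false = false
[root] NOT false = true
Overall: true → qualifies

Qualifies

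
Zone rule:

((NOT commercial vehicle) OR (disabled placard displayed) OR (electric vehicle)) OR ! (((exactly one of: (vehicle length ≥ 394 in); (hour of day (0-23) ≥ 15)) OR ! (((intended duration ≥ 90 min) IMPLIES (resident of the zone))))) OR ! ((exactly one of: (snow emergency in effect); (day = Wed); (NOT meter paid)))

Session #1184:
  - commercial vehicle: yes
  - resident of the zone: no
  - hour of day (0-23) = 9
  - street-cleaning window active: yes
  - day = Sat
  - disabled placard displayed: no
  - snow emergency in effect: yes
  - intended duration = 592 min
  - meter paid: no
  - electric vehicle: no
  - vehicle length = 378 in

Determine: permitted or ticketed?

Atomic conditions:
  NOT commercial vehicle: yes → false
  disabled placard displayed: no → false
  electric vehicle: no → false
  vehicle length ≥ 394 in: 378 ≥ 394 is false
  hour of day (0-23) ≥ 15: 9 ≥ 15 is false
  intended duration ≥ 90 min: 592 ≥ 90 is true
  resident of the zone: no → false
  snow emergency in effect: yes → true
  day = Wed: Sat == Wed is false
  NOT meter paid: no → true
Combine:
[1] false OR false OR false = false
[2.1.1] exactly-one(false, false) = false
[2.1.2.1] true → false = false
[2.1.2] NOT false = true
[2.1] false OR true = true
[2] NOT true = false
[3.1] exactly-one(true, false, true) = false
[3] NOT false = true
[root] false OR false OR true = true
Overall: true → permitted

Permitted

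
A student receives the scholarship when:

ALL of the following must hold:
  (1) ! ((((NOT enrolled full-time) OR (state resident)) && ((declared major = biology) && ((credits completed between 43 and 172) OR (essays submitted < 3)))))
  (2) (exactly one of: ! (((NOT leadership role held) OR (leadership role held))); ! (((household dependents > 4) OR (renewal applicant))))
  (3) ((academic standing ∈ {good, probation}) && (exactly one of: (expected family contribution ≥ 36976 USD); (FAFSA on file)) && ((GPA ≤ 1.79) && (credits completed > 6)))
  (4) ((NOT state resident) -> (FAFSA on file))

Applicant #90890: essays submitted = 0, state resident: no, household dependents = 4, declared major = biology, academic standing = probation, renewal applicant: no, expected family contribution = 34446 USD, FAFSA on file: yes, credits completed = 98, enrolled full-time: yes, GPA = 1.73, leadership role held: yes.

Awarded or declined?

Awarded

Atomic conditions:
  NOT enrolled full-time: yes → false
  state resident: no → false
  declared major = biology: biology == biology is true
  credits completed between 43 and 172: 98 in [43, 172] is true
  essays submitted < 3: 0 < 3 is true
  NOT leadership role held: yes → false
  leadership role held: yes → true
  household dependents > 4: 4 > 4 is false
  renewal applicant: no → false
  academic standing ∈ {good, probation}: probation is in the set → true
  expected family contribution ≥ 36976 USD: 34446 ≥ 36976 is false
  FAFSA on file: yes → true
  GPA ≤ 1.79: 1.73 ≤ 1.79 is true
  credits completed > 6: 98 > 6 is true
  NOT state resident: no → true
Combine:
[1.1.1] false OR false = false
[1.1.2.2] true OR true = true
[1.1.2] true AND true = true
[1.1] false AND true = false
[1] NOT false = true
[2.1.1] false OR true = true
[2.1] NOT true = false
[2.2.1] false OR false = false
[2.2] NOT false = true
[2] exactly-one(false, true) = true
[3.2] exactly-one(false, true) = true
[3.3] true AND true = true
[3] true AND true AND true = true
[4] true → true = true
[root] true AND true AND true AND true = true
Overall: true → awarded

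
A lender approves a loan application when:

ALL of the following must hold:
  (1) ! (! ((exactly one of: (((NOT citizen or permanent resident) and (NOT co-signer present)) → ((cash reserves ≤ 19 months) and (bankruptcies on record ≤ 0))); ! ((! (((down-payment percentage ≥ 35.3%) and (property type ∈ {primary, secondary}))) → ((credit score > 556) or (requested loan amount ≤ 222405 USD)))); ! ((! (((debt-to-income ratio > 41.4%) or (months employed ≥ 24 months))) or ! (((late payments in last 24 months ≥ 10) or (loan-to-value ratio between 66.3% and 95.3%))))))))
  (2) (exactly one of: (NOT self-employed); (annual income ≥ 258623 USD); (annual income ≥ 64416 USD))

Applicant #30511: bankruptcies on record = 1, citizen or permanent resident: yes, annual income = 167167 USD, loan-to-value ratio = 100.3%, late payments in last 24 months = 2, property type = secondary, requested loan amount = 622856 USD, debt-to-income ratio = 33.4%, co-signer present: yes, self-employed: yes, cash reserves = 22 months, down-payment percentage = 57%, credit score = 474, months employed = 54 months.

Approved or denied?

Atomic conditions:
  NOT citizen or permanent resident: yes → false
  NOT co-signer present: yes → false
  cash reserves ≤ 19 months: 22 ≤ 19 is false
  bankruptcies on record ≤ 0: 1 ≤ 0 is false
  down-payment percentage ≥ 35.3%: 57 ≥ 35.3 is true
  property type ∈ {primary, secondary}: secondary is in the set → true
  credit score > 556: 474 > 556 is false
  requested loan amount ≤ 222405 USD: 622856 ≤ 222405 is false
  debt-to-income ratio > 41.4%: 33.4 > 41.4 is false
  months employed ≥ 24 months: 54 ≥ 24 is true
  late payments in last 24 months ≥ 10: 2 ≥ 10 is false
  loan-to-value ratio between 66.3% and 95.3%: 100.3 in [66.3, 95.3] is false
  NOT self-employed: yes → false
  annual income ≥ 258623 USD: 167167 ≥ 258623 is false
  annual income ≥ 64416 USD: 167167 ≥ 64416 is true
Combine:
[1.1.1.1.1] false AND false = false
[1.1.1.1.2] false AND false = false
[1.1.1.1] false → false (antecedent false ⇒ implication holds) = true
[1.1.1.2.1.1.1] true AND true = true
[1.1.1.2.1.1] NOT true = false
[1.1.1.2.1.2] false OR false = false
[1.1.1.2.1] false → false (antecedent false ⇒ implication holds) = true
[1.1.1.2] NOT true = false
[1.1.1.3.1.1.1] false OR true = true
[1.1.1.3.1.1] NOT true = false
[1.1.1.3.1.2.1] false OR false = false
[1.1.1.3.1.2] NOT false = true
[1.1.1.3.1] false OR true = true
[1.1.1.3] NOT true = false
[1.1.1] exactly-one(true, false, false) = true
[1.1] NOT true = false
[1] NOT false = true
[2] exactly-one(false, false, true) = true
[root] true AND true = true
Overall: true → approved

Approved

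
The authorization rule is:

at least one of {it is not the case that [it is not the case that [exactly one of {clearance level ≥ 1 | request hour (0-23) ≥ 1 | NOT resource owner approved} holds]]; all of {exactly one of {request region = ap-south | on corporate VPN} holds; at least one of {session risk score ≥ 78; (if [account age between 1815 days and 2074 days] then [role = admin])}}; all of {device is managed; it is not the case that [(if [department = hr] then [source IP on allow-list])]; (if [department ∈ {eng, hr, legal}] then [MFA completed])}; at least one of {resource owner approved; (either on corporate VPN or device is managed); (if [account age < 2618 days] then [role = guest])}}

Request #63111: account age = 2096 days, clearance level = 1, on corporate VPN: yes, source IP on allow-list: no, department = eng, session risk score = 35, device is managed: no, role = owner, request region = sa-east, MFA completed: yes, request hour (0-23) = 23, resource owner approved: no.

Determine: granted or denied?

Atomic conditions:
  clearance level ≥ 1: 1 ≥ 1 is true
  request hour (0-23) ≥ 1: 23 ≥ 1 is true
  NOT resource owner approved: no → true
  request region = ap-south: sa-east == ap-south is false
  on corporate VPN: yes → true
  session risk score ≥ 78: 35 ≥ 78 is false
  account age between 1815 days and 2074 days: 2096 in [1815, 2074] is false
  role = admin: owner == admin is false
  device is managed: no → false
  department = hr: eng == hr is false
  source IP on allow-list: no → false
  department ∈ {eng, hr, legal}: eng is in the set → true
  MFA completed: yes → true
  resource owner approved: no → false
  account age < 2618 days: 2096 < 2618 is true
  role = guest: owner == guest is false
Combine:
[1.1.1] exactly-one(true, true, true) = false
[1.1] NOT false = true
[1] NOT true = false
[2.1] exactly-one(false, true) = true
[2.2.2] false → false (antecedent false ⇒ implication holds) = true
[2.2] false OR true = true
[2] true AND true = true
[3.2.1] false → false (antecedent false ⇒ implication holds) = true
[3.2] NOT true = false
[3.3] true → true = true
[3] false AND false AND true = false
[4.2] true OR false = true
[4.3] true → false = false
[4] false OR true OR false = true
[root] false OR true OR false OR true = true
Overall: true → granted

Granted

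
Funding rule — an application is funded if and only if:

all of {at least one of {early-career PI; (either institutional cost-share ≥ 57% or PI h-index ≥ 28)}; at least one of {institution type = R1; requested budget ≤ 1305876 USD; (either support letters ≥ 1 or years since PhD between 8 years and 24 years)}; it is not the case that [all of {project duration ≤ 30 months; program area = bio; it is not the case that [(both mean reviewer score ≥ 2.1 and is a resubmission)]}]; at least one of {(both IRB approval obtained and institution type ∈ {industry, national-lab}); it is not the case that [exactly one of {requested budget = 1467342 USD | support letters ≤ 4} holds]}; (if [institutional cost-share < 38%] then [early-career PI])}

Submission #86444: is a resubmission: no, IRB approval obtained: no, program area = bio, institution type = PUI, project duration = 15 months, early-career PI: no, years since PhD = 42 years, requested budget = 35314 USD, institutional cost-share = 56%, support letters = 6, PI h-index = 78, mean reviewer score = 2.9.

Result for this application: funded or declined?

Declined

Atomic conditions:
  early-career PI: no → false
  institutional cost-share ≥ 57%: 56 ≥ 57 is false
  PI h-index ≥ 28: 78 ≥ 28 is true
  institution type = R1: PUI == R1 is false
  requested budget ≤ 1305876 USD: 35314 ≤ 1305876 is true
  support letters ≥ 1: 6 ≥ 1 is true
  years since PhD between 8 years and 24 years: 42 in [8, 24] is false
  project duration ≤ 30 months: 15 ≤ 30 is true
  program area = bio: bio == bio is true
  mean reviewer score ≥ 2.1: 2.9 ≥ 2.1 is true
  is a resubmission: no → false
  IRB approval obtained: no → false
  institution type ∈ {industry, national-lab}: PUI is not in the set → false
  requested budget = 1467342 USD: 35314 == 1467342 is false
  support letters ≤ 4: 6 ≤ 4 is false
  institutional cost-share < 38%: 56 < 38 is false
Combine:
[1.2] false OR true = true
[1] false OR true = true
[2.3] true OR false = true
[2] false OR true OR true = true
[3.1.3.1] true AND false = false
[3.1.3] NOT false = true
[3.1] true AND true AND true = true
[3] NOT true = false
[4.1] false AND false = false
[4.2.1] exactly-one(false, false) = false
[4.2] NOT false = true
[4] false OR true = true
[5] false → false (antecedent false ⇒ implication holds) = true
[root] true AND true AND false AND true AND true = false
Overall: false → declined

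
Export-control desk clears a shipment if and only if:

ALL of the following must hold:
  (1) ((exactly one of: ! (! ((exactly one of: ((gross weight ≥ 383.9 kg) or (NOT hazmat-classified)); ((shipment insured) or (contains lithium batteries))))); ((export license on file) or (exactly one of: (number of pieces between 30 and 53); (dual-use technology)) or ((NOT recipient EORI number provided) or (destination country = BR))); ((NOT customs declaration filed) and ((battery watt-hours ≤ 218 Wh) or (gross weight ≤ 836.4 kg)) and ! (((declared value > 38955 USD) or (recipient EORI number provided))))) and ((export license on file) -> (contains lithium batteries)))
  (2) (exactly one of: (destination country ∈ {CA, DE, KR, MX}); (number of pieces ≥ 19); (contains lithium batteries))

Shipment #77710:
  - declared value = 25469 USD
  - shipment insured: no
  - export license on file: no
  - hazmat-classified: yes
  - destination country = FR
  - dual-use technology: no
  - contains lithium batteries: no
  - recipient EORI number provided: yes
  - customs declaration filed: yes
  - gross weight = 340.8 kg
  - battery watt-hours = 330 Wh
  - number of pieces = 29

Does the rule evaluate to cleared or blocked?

Blocked

Atomic conditions:
  gross weight ≥ 383.9 kg: 340.8 ≥ 383.9 is false
  NOT hazmat-classified: yes → false
  shipment insured: no → false
  contains lithium batteries: no → false
  export license on file: no → false
  number of pieces between 30 and 53: 29 in [30, 53] is false
  dual-use technology: no → false
  NOT recipient EORI number provided: yes → false
  destination country = BR: FR == BR is false
  NOT customs declaration filed: yes → false
  battery watt-hours ≤ 218 Wh: 330 ≤ 218 is false
  gross weight ≤ 836.4 kg: 340.8 ≤ 836.4 is true
  declared value > 38955 USD: 25469 > 38955 is false
  recipient EORI number provided: yes → true
  destination country ∈ {CA, DE, KR, MX}: FR is not in the set → false
  number of pieces ≥ 19: 29 ≥ 19 is true
Combine:
[1.1.1.1.1.1] false OR false = false
[1.1.1.1.1.2] false OR false = false
[1.1.1.1.1] exactly-one(false, false) = false
[1.1.1.1] NOT false = true
[1.1.1] NOT true = false
[1.1.2.2] exactly-one(false, false) = false
[1.1.2.3] false OR false = false
[1.1.2] false OR false OR false = false
[1.1.3.2] false OR true = true
[1.1.3.3.1] false OR true = true
[1.1.3.3] NOT true = false
[1.1.3] false AND true AND false = false
[1.1] exactly-one(false, false, false) = false
[1.2] false → false (antecedent false ⇒ implication holds) = true
[1] false AND true = false
[2] exactly-one(false, true, false) = true
[root] false AND true = false
Overall: false → blocked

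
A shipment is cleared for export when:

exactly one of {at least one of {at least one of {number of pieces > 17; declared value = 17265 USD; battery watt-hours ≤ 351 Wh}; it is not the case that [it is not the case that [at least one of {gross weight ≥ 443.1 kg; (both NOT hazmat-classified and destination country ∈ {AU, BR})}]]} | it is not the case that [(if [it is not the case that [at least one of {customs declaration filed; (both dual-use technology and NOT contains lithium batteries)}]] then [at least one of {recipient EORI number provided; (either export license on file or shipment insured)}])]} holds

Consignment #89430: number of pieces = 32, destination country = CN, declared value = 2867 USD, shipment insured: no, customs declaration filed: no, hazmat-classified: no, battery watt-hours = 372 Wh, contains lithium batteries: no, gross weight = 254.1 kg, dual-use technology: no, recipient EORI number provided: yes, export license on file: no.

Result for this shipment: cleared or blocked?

Atomic conditions:
  number of pieces > 17: 32 > 17 is true
  declared value = 17265 USD: 2867 == 17265 is false
  battery watt-hours ≤ 351 Wh: 372 ≤ 351 is false
  gross weight ≥ 443.1 kg: 254.1 ≥ 443.1 is false
  NOT hazmat-classified: no → true
  destination country ∈ {AU, BR}: CN is not in the set → false
  customs declaration filed: no → false
  dual-use technology: no → false
  NOT contains lithium batteries: no → true
  recipient EORI number provided: yes → true
  export license on file: no → false
  shipment insured: no → false
Combine:
[1.1] true OR false OR false = true
[1.2.1.1.2] true AND false = false
[1.2.1.1] false OR false = false
[1.2.1] NOT false = true
[1.2] NOT true = false
[1] true OR false = true
[2.1.1.1.2] false AND true = false
[2.1.1.1] false OR false = false
[2.1.1] NOT false = true
[2.1.2.2] false OR false = false
[2.1.2] true OR false = true
[2.1] true → true = true
[2] NOT true = false
[root] exactly-one(true, false) = true
Overall: true → cleared

Cleared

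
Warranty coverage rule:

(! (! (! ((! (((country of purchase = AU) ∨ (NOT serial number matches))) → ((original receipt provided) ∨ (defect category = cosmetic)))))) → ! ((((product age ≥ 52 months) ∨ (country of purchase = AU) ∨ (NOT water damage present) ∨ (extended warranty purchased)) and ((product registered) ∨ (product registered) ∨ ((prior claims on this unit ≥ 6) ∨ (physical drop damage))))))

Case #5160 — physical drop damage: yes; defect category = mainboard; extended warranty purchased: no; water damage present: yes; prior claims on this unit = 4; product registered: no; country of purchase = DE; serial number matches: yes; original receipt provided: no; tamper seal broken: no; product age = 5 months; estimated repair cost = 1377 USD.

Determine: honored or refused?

Atomic conditions:
  country of purchase = AU: DE == AU is false
  NOT serial number matches: yes → false
  original receipt provided: no → false
  defect category = cosmetic: mainboard == cosmetic is false
  product age ≥ 52 months: 5 ≥ 52 is false
  NOT water damage present: yes → false
  extended warranty purchased: no → false
  product registered: no → false
  prior claims on this unit ≥ 6: 4 ≥ 6 is false
  physical drop damage: yes → true
Combine:
[1.1.1.1.1.1] false OR false = false
[1.1.1.1.1] NOT false = true
[1.1.1.1.2] false OR false = false
[1.1.1.1] true → false = false
[1.1.1] NOT false = true
[1.1] NOT true = false
[1] NOT false = true
[2.1.1] false OR false OR false OR false = false
[2.1.2.3] false OR true = true
[2.1.2] false OR false OR true = true
[2.1] false AND true = false
[2] NOT false = true
[root] true → true = true
Overall: true → honored

Honored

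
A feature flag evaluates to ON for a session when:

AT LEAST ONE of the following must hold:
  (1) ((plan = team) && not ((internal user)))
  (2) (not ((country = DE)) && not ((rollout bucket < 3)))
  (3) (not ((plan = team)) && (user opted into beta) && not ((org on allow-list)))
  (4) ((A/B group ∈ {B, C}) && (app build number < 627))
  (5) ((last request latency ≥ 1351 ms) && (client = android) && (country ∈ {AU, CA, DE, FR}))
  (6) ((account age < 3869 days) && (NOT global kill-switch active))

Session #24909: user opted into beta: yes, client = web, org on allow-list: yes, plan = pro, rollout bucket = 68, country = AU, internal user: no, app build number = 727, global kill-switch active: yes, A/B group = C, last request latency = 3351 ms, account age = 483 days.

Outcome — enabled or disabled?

Enabled

Atomic conditions:
  plan = team: pro == team is false
  internal user: no → false
  country = DE: AU == DE is false
  rollout bucket < 3: 68 < 3 is false
  user opted into beta: yes → true
  org on allow-list: yes → true
  A/B group ∈ {B, C}: C is in the set → true
  app build number < 627: 727 < 627 is false
  last request latency ≥ 1351 ms: 3351 ≥ 1351 is true
  client = android: web == android is false
  country ∈ {AU, CA, DE, FR}: AU is in the set → true
  account age < 3869 days: 483 < 3869 is true
  NOT global kill-switch active: yes → false
Combine:
[1.2] NOT false = true
[1] false AND true = false
[2.1] NOT false = true
[2.2] NOT false = true
[2] true AND true = true
[3.1] NOT false = true
[3.3] NOT true = false
[3] true AND true AND false = false
[4] true AND false = false
[5] true AND false AND true = false
[6] true AND false = false
[root] false OR true OR false OR false OR false OR false = true
Overall: true → enabled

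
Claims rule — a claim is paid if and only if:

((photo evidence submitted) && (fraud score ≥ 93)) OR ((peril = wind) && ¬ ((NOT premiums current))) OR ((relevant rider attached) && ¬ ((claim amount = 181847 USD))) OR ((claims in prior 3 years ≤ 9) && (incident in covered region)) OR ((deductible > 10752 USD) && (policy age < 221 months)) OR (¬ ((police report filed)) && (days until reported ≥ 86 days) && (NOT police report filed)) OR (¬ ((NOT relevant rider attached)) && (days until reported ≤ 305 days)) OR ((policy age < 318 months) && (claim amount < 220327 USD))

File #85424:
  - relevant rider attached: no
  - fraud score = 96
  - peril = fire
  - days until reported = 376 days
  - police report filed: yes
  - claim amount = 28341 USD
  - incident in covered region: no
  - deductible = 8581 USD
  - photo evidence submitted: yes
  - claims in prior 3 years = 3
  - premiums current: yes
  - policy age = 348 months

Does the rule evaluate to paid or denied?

Paid

Atomic conditions:
  photo evidence submitted: yes → true
  fraud score ≥ 93: 96 ≥ 93 is true
  peril = wind: fire == wind is false
  NOT premiums current: yes → false
  relevant rider attached: no → false
  claim amount = 181847 USD: 28341 == 181847 is false
  claims in prior 3 years ≤ 9: 3 ≤ 9 is true
  incident in covered region: no → false
  deductible > 10752 USD: 8581 > 10752 is false
  policy age < 221 months: 348 < 221 is false
  police report filed: yes → true
  days until reported ≥ 86 days: 376 ≥ 86 is true
  NOT police report filed: yes → false
  NOT relevant rider attached: no → true
  days until reported ≤ 305 days: 376 ≤ 305 is false
  policy age < 318 months: 348 < 318 is false
  claim amount < 220327 USD: 28341 < 220327 is true
Combine:
[1] true AND true = true
[2.2] NOT false = true
[2] false AND true = false
[3.2] NOT false = true
[3] false AND true = false
[4] true AND false = false
[5] false AND false = false
[6.1] NOT true = false
[6] false AND true AND false = false
[7.1] NOT true = false
[7] false AND false = false
[8] false AND true = false
[root] true OR false OR false OR false OR false OR false OR false OR false = true
Overall: true → paid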